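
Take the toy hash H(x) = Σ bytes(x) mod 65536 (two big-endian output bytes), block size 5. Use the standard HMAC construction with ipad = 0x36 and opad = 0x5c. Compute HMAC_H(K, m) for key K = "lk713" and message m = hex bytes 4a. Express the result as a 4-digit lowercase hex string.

01bd

Key "lk713" = 6c 6b 37 31 33 is exactly B = 5 bytes: K' = 6c 6b 37 31 33.
K' ⊕ ipad = 5a 5d 01 07 05.  K' ⊕ opad = 30 37 6b 6d 6f.
Inner input = (K'⊕ipad) ∥ m = 5a 5d 01 07 05 ∥ 4a.
Inner hash: sum = 90+93+1+7+5+74 = 270 → 01 0e.
Outer input = (K'⊕opad) ∥ inner = 30 37 6b 6d 6f ∥ 01 0e.
Outer hash (tag): sum = 48+55+107+109+111+1+14 = 445 → 01 bd.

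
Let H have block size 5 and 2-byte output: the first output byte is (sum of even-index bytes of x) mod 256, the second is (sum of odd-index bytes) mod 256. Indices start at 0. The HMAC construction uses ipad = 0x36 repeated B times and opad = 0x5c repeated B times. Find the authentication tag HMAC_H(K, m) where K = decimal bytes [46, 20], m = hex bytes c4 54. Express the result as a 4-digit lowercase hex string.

Key decimal bytes [46, 20] = 2e 14 is 2 bytes ≤ B = 5; zero-pad to 5 bytes: K' = 2e 14 00 00 00.
K' ⊕ ipad = 18 22 36 36 36.  K' ⊕ opad = 72 48 5c 5c 5c.
Inner input = (K'⊕ipad) ∥ m = 18 22 36 36 36 ∥ c4 54.
Inner hash: even-index sum = 216 mod 256 = 216; odd-index sum = 284 mod 256 = 28 → d8 1c.
Outer input = (K'⊕opad) ∥ inner = 72 48 5c 5c 5c ∥ d8 1c.
Outer hash (tag): even-index sum = 326 mod 256 = 70; odd-index sum = 380 mod 256 = 124 → 46 7c.

467c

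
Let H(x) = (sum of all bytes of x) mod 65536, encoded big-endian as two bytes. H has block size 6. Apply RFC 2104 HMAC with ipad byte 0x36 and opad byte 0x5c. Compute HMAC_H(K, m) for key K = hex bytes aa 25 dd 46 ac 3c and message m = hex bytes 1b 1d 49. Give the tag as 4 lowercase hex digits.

038c

Key hex bytes aa 25 dd 46 ac 3c is exactly B = 6 bytes: K' = aa 25 dd 46 ac 3c.
K' ⊕ ipad = 9c 13 eb 70 9a 0a.  K' ⊕ opad = f6 79 81 1a f0 60.
Inner input = (K'⊕ipad) ∥ m = 9c 13 eb 70 9a 0a ∥ 1b 1d 49.
Inner hash: sum = 156+19+235+112+154+10+27+29+73 = 815 → 03 2f.
Outer input = (K'⊕opad) ∥ inner = f6 79 81 1a f0 60 ∥ 03 2f.
Outer hash (tag): sum = 246+121+129+26+240+96+3+47 = 908 → 03 8c.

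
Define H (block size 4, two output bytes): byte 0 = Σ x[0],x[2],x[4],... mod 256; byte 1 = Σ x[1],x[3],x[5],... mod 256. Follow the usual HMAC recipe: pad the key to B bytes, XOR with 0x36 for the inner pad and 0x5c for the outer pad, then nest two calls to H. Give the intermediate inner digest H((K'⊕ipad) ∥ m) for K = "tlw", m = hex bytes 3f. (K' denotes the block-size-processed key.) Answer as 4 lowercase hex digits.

c290

Key "tlw" = 74 6c 77 is 3 bytes ≤ B = 4; zero-pad to 4 bytes: K' = 74 6c 77 00.
K' ⊕ ipad = 42 5a 41 36.
Inner input = 42 5a 41 36 ∥ 3f.
Inner hash: even-index sum = 194 mod 256 = 194; odd-index sum = 144 mod 256 = 144 → c2 90.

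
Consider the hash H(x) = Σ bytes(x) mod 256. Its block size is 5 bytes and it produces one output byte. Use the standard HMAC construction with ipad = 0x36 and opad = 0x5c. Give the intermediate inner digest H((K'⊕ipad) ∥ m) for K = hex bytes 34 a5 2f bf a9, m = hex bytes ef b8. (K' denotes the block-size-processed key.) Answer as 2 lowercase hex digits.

Key hex bytes 34 a5 2f bf a9 is exactly B = 5 bytes: K' = 34 a5 2f bf a9.
K' ⊕ ipad = 02 93 19 89 9f.
Inner input = 02 93 19 89 9f ∥ ef b8.
Inner hash: sum = 2+147+25+137+159+239+184 = 893; mod 256 = 125 → 7d.

7d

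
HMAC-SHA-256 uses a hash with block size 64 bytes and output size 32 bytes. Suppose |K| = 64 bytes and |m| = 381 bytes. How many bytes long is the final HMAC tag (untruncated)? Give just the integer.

32

The tag is one SHA-256 digest: 32 bytes.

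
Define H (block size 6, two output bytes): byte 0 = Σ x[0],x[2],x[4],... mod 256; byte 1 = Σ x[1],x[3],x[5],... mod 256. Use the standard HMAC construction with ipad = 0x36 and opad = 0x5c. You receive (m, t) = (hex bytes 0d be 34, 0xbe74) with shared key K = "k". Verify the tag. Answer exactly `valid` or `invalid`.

invalid

Key "k" = 6b is 1 byte ≤ B = 6; zero-pad to 6 bytes: K' = 6b 00 00 00 00 00.
K' ⊕ ipad = 5d 36 36 36 36 36; K' ⊕ opad = 37 5c 5c 5c 5c 5c.
Inner hash: even-index sum = 266 mod 256 = 10; odd-index sum = 352 mod 256 = 96 → 0a 60.
Outer hash (recomputed tag): even-index sum = 249 mod 256 = 249; odd-index sum = 372 mod 256 = 116 → f9 74.
Recomputed tag = f974; claimed = be74 → mismatch.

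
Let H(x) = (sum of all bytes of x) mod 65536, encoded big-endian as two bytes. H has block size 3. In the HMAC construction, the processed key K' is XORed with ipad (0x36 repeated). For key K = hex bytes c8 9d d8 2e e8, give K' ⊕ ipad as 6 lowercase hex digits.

356536

Key hex bytes c8 9d d8 2e e8 is 5 bytes > B = 3, so hash it first: H(key) = 03 53, then zero-pad to 3 bytes: K' = 03 53 00.
XOR each byte with 0x36: 03⊕36=35, 53⊕36=65, 00⊕36=36.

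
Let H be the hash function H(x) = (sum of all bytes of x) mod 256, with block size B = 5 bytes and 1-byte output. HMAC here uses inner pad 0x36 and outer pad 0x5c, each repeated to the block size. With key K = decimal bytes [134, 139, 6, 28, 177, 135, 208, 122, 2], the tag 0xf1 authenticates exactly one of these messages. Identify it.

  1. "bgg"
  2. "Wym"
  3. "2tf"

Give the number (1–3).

2

Key decimal bytes [134, 139, 6, 28, 177, 135, 208, 122, 2] = 86 8b 06 1c b1 87 d0 7a 02 is 9 bytes > B = 5, so hash it first: H(key) = b7, then zero-pad to 5 bytes: K' = b7 00 00 00 00.
K' ⊕ ipad = 81 36 36 36 36; K' ⊕ opad = eb 5c 5c 5c 5c.
m1: inner = H(81 36 36 36 36 62 67 67) = 89; tag = H(eb 5c 5c 5c 5c 89) = e4
m2: inner = H(81 36 36 36 36 57 79 6d) = 96; tag = H(eb 5c 5c 5c 5c 96) = f1 ← matches
m3: inner = H(81 36 36 36 36 32 74 66) = 65; tag = H(eb 5c 5c 5c 5c 65) = c0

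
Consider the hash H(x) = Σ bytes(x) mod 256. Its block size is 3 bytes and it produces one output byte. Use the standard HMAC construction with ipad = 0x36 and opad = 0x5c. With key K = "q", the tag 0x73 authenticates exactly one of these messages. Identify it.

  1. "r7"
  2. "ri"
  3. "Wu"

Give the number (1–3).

Key "q" = 71 is 1 byte ≤ B = 3; zero-pad to 3 bytes: K' = 71 00 00.
K' ⊕ ipad = 47 36 36; K' ⊕ opad = 2d 5c 5c.
m1: inner = H(47 36 36 72 37) = 5c; tag = H(2d 5c 5c 5c) = 41
m2: inner = H(47 36 36 72 69) = 8e; tag = H(2d 5c 5c 8e) = 73 ← matches
m3: inner = H(47 36 36 57 75) = 7f; tag = H(2d 5c 5c 7f) = 64

2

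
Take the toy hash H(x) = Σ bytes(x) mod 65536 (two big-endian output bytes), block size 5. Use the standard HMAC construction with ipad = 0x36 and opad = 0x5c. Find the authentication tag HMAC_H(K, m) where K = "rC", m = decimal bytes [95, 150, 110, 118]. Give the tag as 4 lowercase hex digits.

Key "rC" = 72 43 is 2 bytes ≤ B = 5; zero-pad to 5 bytes: K' = 72 43 00 00 00.
K' ⊕ ipad = 44 75 36 36 36.  K' ⊕ opad = 2e 1f 5c 5c 5c.
Inner input = (K'⊕ipad) ∥ m = 44 75 36 36 36 ∥ 5f 96 6e 76.
Inner hash: sum = 68+117+54+54+54+95+150+110+118 = 820 → 03 34.
Outer input = (K'⊕opad) ∥ inner = 2e 1f 5c 5c 5c ∥ 03 34.
Outer hash (tag): sum = 46+31+92+92+92+3+52 = 408 → 01 98.

0198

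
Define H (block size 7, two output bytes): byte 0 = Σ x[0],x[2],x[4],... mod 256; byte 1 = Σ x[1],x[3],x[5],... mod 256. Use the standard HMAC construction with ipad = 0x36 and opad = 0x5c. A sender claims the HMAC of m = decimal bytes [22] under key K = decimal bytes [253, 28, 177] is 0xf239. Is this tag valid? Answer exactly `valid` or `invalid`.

Key decimal bytes [253, 28, 177] = fd 1c b1 is 3 bytes ≤ B = 7; zero-pad to 7 bytes: K' = fd 1c b1 00 00 00 00.
K' ⊕ ipad = cb 2a 87 36 36 36 36; K' ⊕ opad = a1 40 ed 5c 5c 5c 5c.
Inner hash: even-index sum = 446 mod 256 = 190; odd-index sum = 172 mod 256 = 172 → be ac.
Outer hash (recomputed tag): even-index sum = 754 mod 256 = 242; odd-index sum = 438 mod 256 = 182 → f2 b6.
Recomputed tag = f2b6; claimed = f239 → mismatch.

invalid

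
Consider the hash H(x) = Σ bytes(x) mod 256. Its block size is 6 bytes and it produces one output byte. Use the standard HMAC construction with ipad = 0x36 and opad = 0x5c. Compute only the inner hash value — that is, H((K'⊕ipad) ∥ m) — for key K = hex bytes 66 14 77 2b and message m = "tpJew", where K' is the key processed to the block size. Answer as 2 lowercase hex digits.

46

Key hex bytes 66 14 77 2b is 4 bytes ≤ B = 6; zero-pad to 6 bytes: K' = 66 14 77 2b 00 00.
K' ⊕ ipad = 50 22 41 1d 36 36.
Inner input = 50 22 41 1d 36 36 ∥ 74 70 4a 65 77.
Inner hash: sum = 80+34+65+29+54+54+116+112+74+101+119 = 838; mod 256 = 70 → 46.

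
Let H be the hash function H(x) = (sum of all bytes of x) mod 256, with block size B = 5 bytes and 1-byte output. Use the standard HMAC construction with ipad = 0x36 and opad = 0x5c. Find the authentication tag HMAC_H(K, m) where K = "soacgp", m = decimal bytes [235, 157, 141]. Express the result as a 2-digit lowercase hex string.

c9

Key "soacgp" = 73 6f 61 63 67 70 is 6 bytes > B = 5, so hash it first: H(key) = 7d, then zero-pad to 5 bytes: K' = 7d 00 00 00 00.
K' ⊕ ipad = 4b 36 36 36 36.  K' ⊕ opad = 21 5c 5c 5c 5c.
Inner input = (K'⊕ipad) ∥ m = 4b 36 36 36 36 ∥ eb 9d 8d.
Inner hash: sum = 75+54+54+54+54+235+157+141 = 824; mod 256 = 56 → 38.
Outer input = (K'⊕opad) ∥ inner = 21 5c 5c 5c 5c ∥ 38.
Outer hash (tag): sum = 33+92+92+92+92+56 = 457; mod 256 = 201 → c9.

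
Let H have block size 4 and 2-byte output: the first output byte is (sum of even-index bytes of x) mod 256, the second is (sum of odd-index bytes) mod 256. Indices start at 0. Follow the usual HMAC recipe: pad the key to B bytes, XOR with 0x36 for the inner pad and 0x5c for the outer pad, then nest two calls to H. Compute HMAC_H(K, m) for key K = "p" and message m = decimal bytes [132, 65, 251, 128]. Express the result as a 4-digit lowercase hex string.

83e5

Key "p" = 70 is 1 byte ≤ B = 4; zero-pad to 4 bytes: K' = 70 00 00 00.
K' ⊕ ipad = 46 36 36 36.  K' ⊕ opad = 2c 5c 5c 5c.
Inner input = (K'⊕ipad) ∥ m = 46 36 36 36 ∥ 84 41 fb 80.
Inner hash: even-index sum = 507 mod 256 = 251; odd-index sum = 301 mod 256 = 45 → fb 2d.
Outer input = (K'⊕opad) ∥ inner = 2c 5c 5c 5c ∥ fb 2d.
Outer hash (tag): even-index sum = 387 mod 256 = 131; odd-index sum = 229 mod 256 = 229 → 83 e5.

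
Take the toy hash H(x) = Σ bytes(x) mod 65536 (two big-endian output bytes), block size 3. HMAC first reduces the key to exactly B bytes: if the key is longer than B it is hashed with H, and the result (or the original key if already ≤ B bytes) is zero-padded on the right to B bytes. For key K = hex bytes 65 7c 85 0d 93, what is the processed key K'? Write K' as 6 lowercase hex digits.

020600

|K| = 5 > B = 3, so first hash the key.
H(K): sum = 101+124+133+13+147 = 518 → 02 06.
Zero-pad H(K) = 02 06 to 3 bytes: K' = 02 06 00.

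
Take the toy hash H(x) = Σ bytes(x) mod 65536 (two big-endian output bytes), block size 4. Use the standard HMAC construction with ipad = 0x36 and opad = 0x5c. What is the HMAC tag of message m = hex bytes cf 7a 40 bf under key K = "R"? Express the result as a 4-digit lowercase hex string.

0173

Key "R" = 52 is 1 byte ≤ B = 4; zero-pad to 4 bytes: K' = 52 00 00 00.
K' ⊕ ipad = 64 36 36 36.  K' ⊕ opad = 0e 5c 5c 5c.
Inner input = (K'⊕ipad) ∥ m = 64 36 36 36 ∥ cf 7a 40 bf.
Inner hash: sum = 100+54+54+54+207+122+64+191 = 846 → 03 4e.
Outer input = (K'⊕opad) ∥ inner = 0e 5c 5c 5c ∥ 03 4e.
Outer hash (tag): sum = 14+92+92+92+3+78 = 371 → 01 73.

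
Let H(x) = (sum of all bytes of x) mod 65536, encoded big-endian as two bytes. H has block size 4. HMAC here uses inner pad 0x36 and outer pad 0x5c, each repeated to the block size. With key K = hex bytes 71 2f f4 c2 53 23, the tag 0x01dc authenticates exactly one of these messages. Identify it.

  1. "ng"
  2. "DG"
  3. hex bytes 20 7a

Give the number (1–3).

Key hex bytes 71 2f f4 c2 53 23 is 6 bytes > B = 4, so hash it first: H(key) = 02 cc, then zero-pad to 4 bytes: K' = 02 cc 00 00.
K' ⊕ ipad = 34 fa 36 36; K' ⊕ opad = 5e 90 5c 5c.
m1: inner = H(34 fa 36 36 6e 67) = 02 6f; tag = H(5e 90 5c 5c 02 6f) = 0217
m2: inner = H(34 fa 36 36 44 47) = 02 25; tag = H(5e 90 5c 5c 02 25) = 01cd
m3: inner = H(34 fa 36 36 20 7a) = 02 34; tag = H(5e 90 5c 5c 02 34) = 01dc ← matches

3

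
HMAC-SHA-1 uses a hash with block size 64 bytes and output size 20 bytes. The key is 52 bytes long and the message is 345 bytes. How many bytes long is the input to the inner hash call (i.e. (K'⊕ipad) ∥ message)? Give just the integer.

Key is 52 ≤ 64 bytes, zero-padded: |K'| = 64.
Inner input = (K'⊕ipad) ∥ m → 64 + 345 = 409 bytes.

409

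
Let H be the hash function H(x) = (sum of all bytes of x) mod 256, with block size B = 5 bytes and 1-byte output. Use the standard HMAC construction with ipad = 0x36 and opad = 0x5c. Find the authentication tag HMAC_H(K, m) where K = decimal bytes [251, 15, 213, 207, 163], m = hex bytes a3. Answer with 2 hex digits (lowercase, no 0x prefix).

2f

Key decimal bytes [251, 15, 213, 207, 163] = fb 0f d5 cf a3 is exactly B = 5 bytes: K' = fb 0f d5 cf a3.
K' ⊕ ipad = cd 39 e3 f9 95.  K' ⊕ opad = a7 53 89 93 ff.
Inner input = (K'⊕ipad) ∥ m = cd 39 e3 f9 95 ∥ a3.
Inner hash: sum = 205+57+227+249+149+163 = 1050; mod 256 = 26 → 1a.
Outer input = (K'⊕opad) ∥ inner = a7 53 89 93 ff ∥ 1a.
Outer hash (tag): sum = 167+83+137+147+255+26 = 815; mod 256 = 47 → 2f.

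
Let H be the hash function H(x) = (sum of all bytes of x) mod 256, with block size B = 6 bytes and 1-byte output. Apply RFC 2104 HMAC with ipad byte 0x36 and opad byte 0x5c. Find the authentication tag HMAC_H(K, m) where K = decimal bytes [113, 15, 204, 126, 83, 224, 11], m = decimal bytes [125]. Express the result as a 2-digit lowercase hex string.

e9

Key decimal bytes [113, 15, 204, 126, 83, 224, 11] = 71 0f cc 7e 53 e0 0b is 7 bytes > B = 6, so hash it first: H(key) = 08, then zero-pad to 6 bytes: K' = 08 00 00 00 00 00.
K' ⊕ ipad = 3e 36 36 36 36 36.  K' ⊕ opad = 54 5c 5c 5c 5c 5c.
Inner input = (K'⊕ipad) ∥ m = 3e 36 36 36 36 36 ∥ 7d.
Inner hash: sum = 62+54+54+54+54+54+125 = 457; mod 256 = 201 → c9.
Outer input = (K'⊕opad) ∥ inner = 54 5c 5c 5c 5c 5c ∥ c9.
Outer hash (tag): sum = 84+92+92+92+92+92+201 = 745; mod 256 = 233 → e9.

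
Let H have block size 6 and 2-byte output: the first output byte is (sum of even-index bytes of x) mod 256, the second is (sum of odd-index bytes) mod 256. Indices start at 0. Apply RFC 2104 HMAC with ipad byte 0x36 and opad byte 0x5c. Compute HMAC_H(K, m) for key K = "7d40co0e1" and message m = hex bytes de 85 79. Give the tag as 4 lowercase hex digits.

073b

Key "7d40co0e1" = 37 64 34 30 63 6f 30 65 31 is 9 bytes > B = 6, so hash it first: H(key) = 2f 68, then zero-pad to 6 bytes: K' = 2f 68 00 00 00 00.
K' ⊕ ipad = 19 5e 36 36 36 36.  K' ⊕ opad = 73 34 5c 5c 5c 5c.
Inner input = (K'⊕ipad) ∥ m = 19 5e 36 36 36 36 ∥ de 85 79.
Inner hash: even-index sum = 476 mod 256 = 220; odd-index sum = 335 mod 256 = 79 → dc 4f.
Outer input = (K'⊕opad) ∥ inner = 73 34 5c 5c 5c 5c ∥ dc 4f.
Outer hash (tag): even-index sum = 519 mod 256 = 7; odd-index sum = 315 mod 256 = 59 → 07 3b.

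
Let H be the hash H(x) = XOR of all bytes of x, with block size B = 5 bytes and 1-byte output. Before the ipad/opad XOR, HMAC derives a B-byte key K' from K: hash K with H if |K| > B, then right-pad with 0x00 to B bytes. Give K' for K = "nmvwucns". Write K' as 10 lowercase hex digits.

|K| = 8 > B = 5, so first hash the key.
H(K): XOR 6e⊕6d⊕76⊕77⊕75⊕63⊕6e⊕73 = 09.
Zero-pad H(K) = 09 to 5 bytes: K' = 09 00 00 00 00.

0900000000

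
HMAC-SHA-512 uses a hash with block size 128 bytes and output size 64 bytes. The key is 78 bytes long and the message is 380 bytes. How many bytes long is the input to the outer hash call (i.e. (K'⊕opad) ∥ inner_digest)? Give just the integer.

Key is 78 ≤ 128 bytes, zero-padded: |K'| = 128.
Outer input = (K'⊕opad) ∥ H(inner) → 128 + 64 = 192 bytes.

192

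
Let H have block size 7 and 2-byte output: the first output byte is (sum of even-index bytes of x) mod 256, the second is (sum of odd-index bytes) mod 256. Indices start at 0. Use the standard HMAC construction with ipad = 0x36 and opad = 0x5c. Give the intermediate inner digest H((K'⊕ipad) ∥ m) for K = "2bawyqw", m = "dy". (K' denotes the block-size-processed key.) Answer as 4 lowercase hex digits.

6440

Key "2bawyqw" = 32 62 61 77 79 71 77 is exactly B = 7 bytes: K' = 32 62 61 77 79 71 77.
K' ⊕ ipad = 04 54 57 41 4f 47 41.
Inner input = 04 54 57 41 4f 47 41 ∥ 64 79.
Inner hash: even-index sum = 356 mod 256 = 100; odd-index sum = 320 mod 256 = 64 → 64 40.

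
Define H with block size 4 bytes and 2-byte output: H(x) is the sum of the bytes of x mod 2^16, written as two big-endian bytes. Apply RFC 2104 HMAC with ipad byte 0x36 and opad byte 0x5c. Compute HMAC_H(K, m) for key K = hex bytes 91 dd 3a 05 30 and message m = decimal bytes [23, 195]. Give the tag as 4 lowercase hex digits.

Key hex bytes 91 dd 3a 05 30 is 5 bytes > B = 4, so hash it first: H(key) = 01 dd, then zero-pad to 4 bytes: K' = 01 dd 00 00.
K' ⊕ ipad = 37 eb 36 36.  K' ⊕ opad = 5d 81 5c 5c.
Inner input = (K'⊕ipad) ∥ m = 37 eb 36 36 ∥ 17 c3.
Inner hash: sum = 55+235+54+54+23+195 = 616 → 02 68.
Outer input = (K'⊕opad) ∥ inner = 5d 81 5c 5c ∥ 02 68.
Outer hash (tag): sum = 93+129+92+92+2+104 = 512 → 02 00.

0200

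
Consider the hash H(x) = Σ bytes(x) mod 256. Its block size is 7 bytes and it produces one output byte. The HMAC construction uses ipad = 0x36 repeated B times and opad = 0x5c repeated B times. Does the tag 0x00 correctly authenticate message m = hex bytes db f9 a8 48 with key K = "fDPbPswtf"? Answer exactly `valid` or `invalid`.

invalid

Key "fDPbPswtf" = 66 44 50 62 50 73 77 74 66 is 9 bytes > B = 7, so hash it first: H(key) = 70, then zero-pad to 7 bytes: K' = 70 00 00 00 00 00 00.
K' ⊕ ipad = 46 36 36 36 36 36 36; K' ⊕ opad = 2c 5c 5c 5c 5c 5c 5c.
Inner hash: sum = 70+54+54+54+54+54+54+219+249+168+72 = 1102; mod 256 = 78 → 4e.
Outer hash (recomputed tag): sum = 44+92+92+92+92+92+92+78 = 674; mod 256 = 162 → a2.
Recomputed tag = a2; claimed = 00 → mismatch.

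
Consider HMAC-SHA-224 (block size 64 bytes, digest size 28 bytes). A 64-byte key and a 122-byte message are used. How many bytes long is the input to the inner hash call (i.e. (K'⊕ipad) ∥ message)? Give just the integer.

Key is 64 ≤ 64 bytes, zero-padded: |K'| = 64.
Inner input = (K'⊕ipad) ∥ m → 64 + 122 = 186 bytes.

186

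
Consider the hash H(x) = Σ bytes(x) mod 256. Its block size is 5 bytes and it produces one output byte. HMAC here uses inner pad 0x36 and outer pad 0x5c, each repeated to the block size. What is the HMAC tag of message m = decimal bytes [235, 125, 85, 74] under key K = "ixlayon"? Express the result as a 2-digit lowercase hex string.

Key "ixlayon" = 69 78 6c 61 79 6f 6e is 7 bytes > B = 5, so hash it first: H(key) = 04, then zero-pad to 5 bytes: K' = 04 00 00 00 00.
K' ⊕ ipad = 32 36 36 36 36.  K' ⊕ opad = 58 5c 5c 5c 5c.
Inner input = (K'⊕ipad) ∥ m = 32 36 36 36 36 ∥ eb 7d 55 4a.
Inner hash: sum = 50+54+54+54+54+235+125+85+74 = 785; mod 256 = 17 → 11.
Outer input = (K'⊕opad) ∥ inner = 58 5c 5c 5c 5c ∥ 11.
Outer hash (tag): sum = 88+92+92+92+92+17 = 473; mod 256 = 217 → d9.

d9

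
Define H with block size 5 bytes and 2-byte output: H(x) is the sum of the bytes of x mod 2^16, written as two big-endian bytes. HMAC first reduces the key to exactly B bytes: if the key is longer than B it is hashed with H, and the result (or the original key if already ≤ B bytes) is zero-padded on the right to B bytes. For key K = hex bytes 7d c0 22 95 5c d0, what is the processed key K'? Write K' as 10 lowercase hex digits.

0320000000

|K| = 6 > B = 5, so first hash the key.
H(K): sum = 125+192+34+149+92+208 = 800 → 03 20.
Zero-pad H(K) = 03 20 to 5 bytes: K' = 03 20 00 00 00.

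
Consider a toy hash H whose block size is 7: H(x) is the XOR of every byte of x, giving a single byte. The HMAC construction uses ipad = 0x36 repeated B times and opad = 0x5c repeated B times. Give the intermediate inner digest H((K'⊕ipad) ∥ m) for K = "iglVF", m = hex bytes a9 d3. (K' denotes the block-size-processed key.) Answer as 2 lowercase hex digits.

Key "iglVF" = 69 67 6c 56 46 is 5 bytes ≤ B = 7; zero-pad to 7 bytes: K' = 69 67 6c 56 46 00 00.
K' ⊕ ipad = 5f 51 5a 60 70 36 36.
Inner input = 5f 51 5a 60 70 36 36 ∥ a9 d3.
Inner hash: XOR 5f⊕51⊕5a⊕60⊕70⊕36⊕36⊕a9⊕d3 = 3e.

3e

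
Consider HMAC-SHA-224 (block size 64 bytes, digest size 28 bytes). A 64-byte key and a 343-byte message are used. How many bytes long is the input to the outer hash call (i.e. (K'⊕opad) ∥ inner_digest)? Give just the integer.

Key is 64 ≤ 64 bytes, zero-padded: |K'| = 64.
Outer input = (K'⊕opad) ∥ H(inner) → 64 + 28 = 92 bytes.

92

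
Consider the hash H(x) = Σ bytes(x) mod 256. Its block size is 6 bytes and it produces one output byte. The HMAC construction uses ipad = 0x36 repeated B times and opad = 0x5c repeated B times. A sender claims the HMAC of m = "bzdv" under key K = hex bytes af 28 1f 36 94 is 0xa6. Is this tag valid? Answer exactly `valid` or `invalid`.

valid

Key hex bytes af 28 1f 36 94 is 5 bytes ≤ B = 6; zero-pad to 6 bytes: K' = af 28 1f 36 94 00.
K' ⊕ ipad = 99 1e 29 00 a2 36; K' ⊕ opad = f3 74 43 6a c8 5c.
Inner hash: sum = 153+30+41+0+162+54+98+122+100+118 = 878; mod 256 = 110 → 6e.
Outer hash (recomputed tag): sum = 243+116+67+106+200+92+110 = 934; mod 256 = 166 → a6.
Recomputed tag = a6; claimed = a6 → match.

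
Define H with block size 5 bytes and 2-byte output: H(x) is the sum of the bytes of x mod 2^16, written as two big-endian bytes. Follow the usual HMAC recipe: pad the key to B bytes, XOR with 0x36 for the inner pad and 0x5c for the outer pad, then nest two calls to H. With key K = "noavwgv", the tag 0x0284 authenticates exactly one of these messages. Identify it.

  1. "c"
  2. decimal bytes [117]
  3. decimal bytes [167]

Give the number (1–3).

Key "noavwgv" = 6e 6f 61 76 77 67 76 is 7 bytes > B = 5, so hash it first: H(key) = 03 08, then zero-pad to 5 bytes: K' = 03 08 00 00 00.
K' ⊕ ipad = 35 3e 36 36 36; K' ⊕ opad = 5f 54 5c 5c 5c.
m1: inner = H(35 3e 36 36 36 63) = 01 78; tag = H(5f 54 5c 5c 5c 01 78) = 0240
m2: inner = H(35 3e 36 36 36 75) = 01 8a; tag = H(5f 54 5c 5c 5c 01 8a) = 0252
m3: inner = H(35 3e 36 36 36 a7) = 01 bc; tag = H(5f 54 5c 5c 5c 01 bc) = 0284 ← matches

3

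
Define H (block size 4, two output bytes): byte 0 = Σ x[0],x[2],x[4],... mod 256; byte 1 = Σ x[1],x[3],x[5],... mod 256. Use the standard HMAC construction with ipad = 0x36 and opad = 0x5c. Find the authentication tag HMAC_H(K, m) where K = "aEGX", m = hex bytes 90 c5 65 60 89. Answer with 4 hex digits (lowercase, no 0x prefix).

9e23

Key "aEGX" = 61 45 47 58 is exactly B = 4 bytes: K' = 61 45 47 58.
K' ⊕ ipad = 57 73 71 6e.  K' ⊕ opad = 3d 19 1b 04.
Inner input = (K'⊕ipad) ∥ m = 57 73 71 6e ∥ 90 c5 65 60 89.
Inner hash: even-index sum = 582 mod 256 = 70; odd-index sum = 518 mod 256 = 6 → 46 06.
Outer input = (K'⊕opad) ∥ inner = 3d 19 1b 04 ∥ 46 06.
Outer hash (tag): even-index sum = 158 mod 256 = 158; odd-index sum = 35 mod 256 = 35 → 9e 23.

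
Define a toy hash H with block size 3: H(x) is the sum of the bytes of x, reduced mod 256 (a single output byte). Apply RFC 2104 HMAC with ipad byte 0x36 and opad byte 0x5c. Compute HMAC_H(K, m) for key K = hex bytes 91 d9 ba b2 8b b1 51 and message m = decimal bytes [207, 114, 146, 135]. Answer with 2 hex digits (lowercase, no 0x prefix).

12

Key hex bytes 91 d9 ba b2 8b b1 51 is 7 bytes > B = 3, so hash it first: H(key) = 63, then zero-pad to 3 bytes: K' = 63 00 00.
K' ⊕ ipad = 55 36 36.  K' ⊕ opad = 3f 5c 5c.
Inner input = (K'⊕ipad) ∥ m = 55 36 36 ∥ cf 72 92 87.
Inner hash: sum = 85+54+54+207+114+146+135 = 795; mod 256 = 27 → 1b.
Outer input = (K'⊕opad) ∥ inner = 3f 5c 5c ∥ 1b.
Outer hash (tag): sum = 63+92+92+27 = 274; mod 256 = 18 → 12.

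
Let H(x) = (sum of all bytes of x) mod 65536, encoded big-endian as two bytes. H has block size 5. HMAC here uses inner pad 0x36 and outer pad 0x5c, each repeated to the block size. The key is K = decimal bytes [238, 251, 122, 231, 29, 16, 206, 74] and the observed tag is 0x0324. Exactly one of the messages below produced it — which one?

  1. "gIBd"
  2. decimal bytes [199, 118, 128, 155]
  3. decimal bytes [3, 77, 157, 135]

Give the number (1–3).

Key decimal bytes [238, 251, 122, 231, 29, 16, 206, 74] = ee fb 7a e7 1d 10 ce 4a is 8 bytes > B = 5, so hash it first: H(key) = 04 8f, then zero-pad to 5 bytes: K' = 04 8f 00 00 00.
K' ⊕ ipad = 32 b9 36 36 36; K' ⊕ opad = 58 d3 5c 5c 5c.
m1: inner = H(32 b9 36 36 36 67 49 42 64) = 02 e3; tag = H(58 d3 5c 5c 5c 02 e3) = 0324 ← matches
m2: inner = H(32 b9 36 36 36 c7 76 80 9b) = 03 e5; tag = H(58 d3 5c 5c 5c 03 e5) = 0327
m3: inner = H(32 b9 36 36 36 03 4d 9d 87) = 03 01; tag = H(58 d3 5c 5c 5c 03 01) = 0243

1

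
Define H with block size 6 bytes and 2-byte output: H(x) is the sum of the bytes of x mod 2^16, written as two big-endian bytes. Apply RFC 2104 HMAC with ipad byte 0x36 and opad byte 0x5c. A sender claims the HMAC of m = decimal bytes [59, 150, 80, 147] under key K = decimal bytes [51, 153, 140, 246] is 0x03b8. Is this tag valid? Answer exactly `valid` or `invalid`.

valid

Key decimal bytes [51, 153, 140, 246] = 33 99 8c f6 is 4 bytes ≤ B = 6; zero-pad to 6 bytes: K' = 33 99 8c f6 00 00.
K' ⊕ ipad = 05 af ba c0 36 36; K' ⊕ opad = 6f c5 d0 aa 5c 5c.
Inner hash: sum = 5+175+186+192+54+54+59+150+80+147 = 1102 → 04 4e.
Outer hash (recomputed tag): sum = 111+197+208+170+92+92+4+78 = 952 → 03 b8.
Recomputed tag = 03b8; claimed = 03b8 → match.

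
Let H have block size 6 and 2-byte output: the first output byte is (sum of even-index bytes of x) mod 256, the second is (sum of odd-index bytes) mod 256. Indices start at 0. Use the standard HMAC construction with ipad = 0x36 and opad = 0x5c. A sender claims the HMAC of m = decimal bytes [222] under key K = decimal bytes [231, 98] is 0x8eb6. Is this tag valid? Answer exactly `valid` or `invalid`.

valid

Key decimal bytes [231, 98] = e7 62 is 2 bytes ≤ B = 6; zero-pad to 6 bytes: K' = e7 62 00 00 00 00.
K' ⊕ ipad = d1 54 36 36 36 36; K' ⊕ opad = bb 3e 5c 5c 5c 5c.
Inner hash: even-index sum = 539 mod 256 = 27; odd-index sum = 192 mod 256 = 192 → 1b c0.
Outer hash (recomputed tag): even-index sum = 398 mod 256 = 142; odd-index sum = 438 mod 256 = 182 → 8e b6.
Recomputed tag = 8eb6; claimed = 8eb6 → match.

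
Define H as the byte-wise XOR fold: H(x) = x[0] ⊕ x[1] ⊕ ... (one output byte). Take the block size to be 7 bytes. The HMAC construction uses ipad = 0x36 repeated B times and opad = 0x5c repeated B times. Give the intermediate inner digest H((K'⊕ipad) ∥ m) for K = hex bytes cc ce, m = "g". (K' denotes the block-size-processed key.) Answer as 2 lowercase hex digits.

53

Key hex bytes cc ce is 2 bytes ≤ B = 7; zero-pad to 7 bytes: K' = cc ce 00 00 00 00 00.
K' ⊕ ipad = fa f8 36 36 36 36 36.
Inner input = fa f8 36 36 36 36 36 ∥ 67.
Inner hash: XOR fa⊕f8⊕36⊕36⊕36⊕36⊕36⊕67 = 53.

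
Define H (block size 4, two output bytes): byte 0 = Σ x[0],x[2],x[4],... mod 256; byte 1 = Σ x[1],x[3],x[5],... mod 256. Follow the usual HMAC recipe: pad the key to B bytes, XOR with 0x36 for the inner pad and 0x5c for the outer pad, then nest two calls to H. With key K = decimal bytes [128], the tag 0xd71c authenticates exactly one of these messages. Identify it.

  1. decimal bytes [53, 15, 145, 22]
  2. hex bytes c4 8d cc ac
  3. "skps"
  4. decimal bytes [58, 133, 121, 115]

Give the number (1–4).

Key decimal bytes [128] = 80 is 1 byte ≤ B = 4; zero-pad to 4 bytes: K' = 80 00 00 00.
K' ⊕ ipad = b6 36 36 36; K' ⊕ opad = dc 5c 5c 5c.
m1: inner = H(b6 36 36 36 35 0f 91 16) = b2 91; tag = H(dc 5c 5c 5c b2 91) = ea49
m2: inner = H(b6 36 36 36 c4 8d cc ac) = 7c a5; tag = H(dc 5c 5c 5c 7c a5) = b45d
m3: inner = H(b6 36 36 36 73 6b 70 73) = cf 4a; tag = H(dc 5c 5c 5c cf 4a) = 0702
m4: inner = H(b6 36 36 36 3a 85 79 73) = 9f 64; tag = H(dc 5c 5c 5c 9f 64) = d71c ← matches

4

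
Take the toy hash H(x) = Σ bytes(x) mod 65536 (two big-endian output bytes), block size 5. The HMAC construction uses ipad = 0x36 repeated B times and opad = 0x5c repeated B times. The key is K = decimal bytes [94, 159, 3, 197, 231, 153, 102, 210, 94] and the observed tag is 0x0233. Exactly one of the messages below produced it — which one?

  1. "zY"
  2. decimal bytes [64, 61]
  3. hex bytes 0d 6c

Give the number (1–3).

Key decimal bytes [94, 159, 3, 197, 231, 153, 102, 210, 94] = 5e 9f 03 c5 e7 99 66 d2 5e is 9 bytes > B = 5, so hash it first: H(key) = 04 db, then zero-pad to 5 bytes: K' = 04 db 00 00 00.
K' ⊕ ipad = 32 ed 36 36 36; K' ⊕ opad = 58 87 5c 5c 5c.
m1: inner = H(32 ed 36 36 36 7a 59) = 02 94; tag = H(58 87 5c 5c 5c 02 94) = 0289
m2: inner = H(32 ed 36 36 36 40 3d) = 02 3e; tag = H(58 87 5c 5c 5c 02 3e) = 0233 ← matches
m3: inner = H(32 ed 36 36 36 0d 6c) = 02 3a; tag = H(58 87 5c 5c 5c 02 3a) = 022f

2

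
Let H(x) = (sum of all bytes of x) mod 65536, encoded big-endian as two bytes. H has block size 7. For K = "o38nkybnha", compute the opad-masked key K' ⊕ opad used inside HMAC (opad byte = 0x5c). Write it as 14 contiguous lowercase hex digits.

5f995c5c5c5c5c

Key "o38nkybnha" = 6f 33 38 6e 6b 79 62 6e 68 61 is 10 bytes > B = 7, so hash it first: H(key) = 03 c5, then zero-pad to 7 bytes: K' = 03 c5 00 00 00 00 00.
XOR each byte with 0x5c: 03⊕5c=5f, c5⊕5c=99, 00⊕5c=5c, 00⊕5c=5c, 00⊕5c=5c, 00⊕5c=5c, 00⊕5c=5c.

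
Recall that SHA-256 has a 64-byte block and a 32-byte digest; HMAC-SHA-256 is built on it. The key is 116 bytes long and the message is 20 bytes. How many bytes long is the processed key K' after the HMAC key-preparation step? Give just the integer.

64

Key is 116 > 64 bytes, so it is hashed to 32 bytes then zero-padded to 64: |K'| = 64.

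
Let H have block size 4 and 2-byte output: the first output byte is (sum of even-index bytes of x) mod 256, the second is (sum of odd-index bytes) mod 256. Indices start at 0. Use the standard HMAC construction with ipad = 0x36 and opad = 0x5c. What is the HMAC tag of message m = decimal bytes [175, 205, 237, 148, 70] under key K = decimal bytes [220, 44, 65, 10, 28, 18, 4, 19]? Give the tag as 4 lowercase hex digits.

Key decimal bytes [220, 44, 65, 10, 28, 18, 4, 19] = dc 2c 41 0a 1c 12 04 13 is 8 bytes > B = 4, so hash it first: H(key) = 3d 5b, then zero-pad to 4 bytes: K' = 3d 5b 00 00.
K' ⊕ ipad = 0b 6d 36 36.  K' ⊕ opad = 61 07 5c 5c.
Inner input = (K'⊕ipad) ∥ m = 0b 6d 36 36 ∥ af cd ed 94 46.
Inner hash: even-index sum = 547 mod 256 = 35; odd-index sum = 516 mod 256 = 4 → 23 04.
Outer input = (K'⊕opad) ∥ inner = 61 07 5c 5c ∥ 23 04.
Outer hash (tag): even-index sum = 224 mod 256 = 224; odd-index sum = 103 mod 256 = 103 → e0 67.

e067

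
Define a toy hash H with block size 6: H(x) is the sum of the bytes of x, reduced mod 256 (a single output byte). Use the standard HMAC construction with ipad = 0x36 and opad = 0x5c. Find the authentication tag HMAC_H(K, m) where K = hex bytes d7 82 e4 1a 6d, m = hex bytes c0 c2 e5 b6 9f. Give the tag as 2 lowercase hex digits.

Key hex bytes d7 82 e4 1a 6d is 5 bytes ≤ B = 6; zero-pad to 6 bytes: K' = d7 82 e4 1a 6d 00.
K' ⊕ ipad = e1 b4 d2 2c 5b 36.  K' ⊕ opad = 8b de b8 46 31 5c.
Inner input = (K'⊕ipad) ∥ m = e1 b4 d2 2c 5b 36 ∥ c0 c2 e5 b6 9f.
Inner hash: sum = 225+180+210+44+91+54+192+194+229+182+159 = 1760; mod 256 = 224 → e0.
Outer input = (K'⊕opad) ∥ inner = 8b de b8 46 31 5c ∥ e0.
Outer hash (tag): sum = 139+222+184+70+49+92+224 = 980; mod 256 = 212 → d4.

d4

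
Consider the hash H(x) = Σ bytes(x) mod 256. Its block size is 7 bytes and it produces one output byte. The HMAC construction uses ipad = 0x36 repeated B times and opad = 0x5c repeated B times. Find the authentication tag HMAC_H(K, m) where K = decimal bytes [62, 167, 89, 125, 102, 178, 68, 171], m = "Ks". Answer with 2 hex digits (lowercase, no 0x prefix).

bc

Key decimal bytes [62, 167, 89, 125, 102, 178, 68, 171] = 3e a7 59 7d 66 b2 44 ab is 8 bytes > B = 7, so hash it first: H(key) = c2, then zero-pad to 7 bytes: K' = c2 00 00 00 00 00 00.
K' ⊕ ipad = f4 36 36 36 36 36 36.  K' ⊕ opad = 9e 5c 5c 5c 5c 5c 5c.
Inner input = (K'⊕ipad) ∥ m = f4 36 36 36 36 36 36 ∥ 4b 73.
Inner hash: sum = 244+54+54+54+54+54+54+75+115 = 758; mod 256 = 246 → f6.
Outer input = (K'⊕opad) ∥ inner = 9e 5c 5c 5c 5c 5c 5c ∥ f6.
Outer hash (tag): sum = 158+92+92+92+92+92+92+246 = 956; mod 256 = 188 → bc.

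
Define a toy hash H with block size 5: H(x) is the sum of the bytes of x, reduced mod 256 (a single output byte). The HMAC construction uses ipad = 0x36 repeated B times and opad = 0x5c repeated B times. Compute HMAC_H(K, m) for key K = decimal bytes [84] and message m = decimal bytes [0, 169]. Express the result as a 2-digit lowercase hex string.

5b

Key decimal bytes [84] = 54 is 1 byte ≤ B = 5; zero-pad to 5 bytes: K' = 54 00 00 00 00.
K' ⊕ ipad = 62 36 36 36 36.  K' ⊕ opad = 08 5c 5c 5c 5c.
Inner input = (K'⊕ipad) ∥ m = 62 36 36 36 36 ∥ 00 a9.
Inner hash: sum = 98+54+54+54+54+0+169 = 483; mod 256 = 227 → e3.
Outer input = (K'⊕opad) ∥ inner = 08 5c 5c 5c 5c ∥ e3.
Outer hash (tag): sum = 8+92+92+92+92+227 = 603; mod 256 = 91 → 5b.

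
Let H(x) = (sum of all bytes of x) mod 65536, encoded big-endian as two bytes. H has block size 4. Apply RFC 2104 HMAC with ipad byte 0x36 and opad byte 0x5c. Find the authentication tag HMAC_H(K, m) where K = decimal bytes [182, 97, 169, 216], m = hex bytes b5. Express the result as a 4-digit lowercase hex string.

Key decimal bytes [182, 97, 169, 216] = b6 61 a9 d8 is exactly B = 4 bytes: K' = b6 61 a9 d8.
K' ⊕ ipad = 80 57 9f ee.  K' ⊕ opad = ea 3d f5 84.
Inner input = (K'⊕ipad) ∥ m = 80 57 9f ee ∥ b5.
Inner hash: sum = 128+87+159+238+181 = 793 → 03 19.
Outer input = (K'⊕opad) ∥ inner = ea 3d f5 84 ∥ 03 19.
Outer hash (tag): sum = 234+61+245+132+3+25 = 700 → 02 bc.

02bc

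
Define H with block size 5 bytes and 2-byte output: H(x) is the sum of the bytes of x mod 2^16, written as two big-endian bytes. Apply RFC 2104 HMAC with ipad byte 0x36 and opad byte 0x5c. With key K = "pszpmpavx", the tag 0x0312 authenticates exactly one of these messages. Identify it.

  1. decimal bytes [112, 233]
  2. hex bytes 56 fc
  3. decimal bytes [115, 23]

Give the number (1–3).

Key "pszpmpavx" = 70 73 7a 70 6d 70 61 76 78 is 9 bytes > B = 5, so hash it first: H(key) = 03 f9, then zero-pad to 5 bytes: K' = 03 f9 00 00 00.
K' ⊕ ipad = 35 cf 36 36 36; K' ⊕ opad = 5f a5 5c 5c 5c.
m1: inner = H(35 cf 36 36 36 70 e9) = 02 ff; tag = H(5f a5 5c 5c 5c 02 ff) = 0319
m2: inner = H(35 cf 36 36 36 56 fc) = 02 f8; tag = H(5f a5 5c 5c 5c 02 f8) = 0312 ← matches
m3: inner = H(35 cf 36 36 36 73 17) = 02 30; tag = H(5f a5 5c 5c 5c 02 30) = 024a

2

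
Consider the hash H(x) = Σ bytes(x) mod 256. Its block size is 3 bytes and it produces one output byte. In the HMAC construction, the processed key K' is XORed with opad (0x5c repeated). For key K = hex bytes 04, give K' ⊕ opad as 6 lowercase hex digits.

585c5c

Key hex bytes 04 is 1 byte ≤ B = 3; zero-pad to 3 bytes: K' = 04 00 00.
XOR each byte with 0x5c: 04⊕5c=58, 00⊕5c=5c, 00⊕5c=5c.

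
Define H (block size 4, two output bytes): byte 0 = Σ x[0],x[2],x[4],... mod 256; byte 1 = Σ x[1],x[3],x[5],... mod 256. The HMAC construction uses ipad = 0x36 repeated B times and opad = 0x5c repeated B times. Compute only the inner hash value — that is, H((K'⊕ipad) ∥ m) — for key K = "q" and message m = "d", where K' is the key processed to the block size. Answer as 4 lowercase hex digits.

e16c

Key "q" = 71 is 1 byte ≤ B = 4; zero-pad to 4 bytes: K' = 71 00 00 00.
K' ⊕ ipad = 47 36 36 36.
Inner input = 47 36 36 36 ∥ 64.
Inner hash: even-index sum = 225 mod 256 = 225; odd-index sum = 108 mod 256 = 108 → e1 6c.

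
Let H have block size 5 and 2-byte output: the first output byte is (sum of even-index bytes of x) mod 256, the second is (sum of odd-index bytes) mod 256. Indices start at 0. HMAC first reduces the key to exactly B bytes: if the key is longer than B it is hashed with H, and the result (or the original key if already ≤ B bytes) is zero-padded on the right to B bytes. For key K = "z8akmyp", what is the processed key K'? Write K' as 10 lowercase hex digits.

|K| = 7 > B = 5, so first hash the key.
H(K): even-index sum = 440 mod 256 = 184; odd-index sum = 284 mod 256 = 28 → b8 1c.
Zero-pad H(K) = b8 1c to 5 bytes: K' = b8 1c 00 00 00.

b81c000000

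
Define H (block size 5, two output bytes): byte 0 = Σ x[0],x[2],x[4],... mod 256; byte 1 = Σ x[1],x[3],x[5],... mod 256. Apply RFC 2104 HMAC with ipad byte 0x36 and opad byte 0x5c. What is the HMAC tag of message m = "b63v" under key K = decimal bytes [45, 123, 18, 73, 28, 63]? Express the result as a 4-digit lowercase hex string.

Key decimal bytes [45, 123, 18, 73, 28, 63] = 2d 7b 12 49 1c 3f is 6 bytes > B = 5, so hash it first: H(key) = 5b 03, then zero-pad to 5 bytes: K' = 5b 03 00 00 00.
K' ⊕ ipad = 6d 35 36 36 36.  K' ⊕ opad = 07 5f 5c 5c 5c.
Inner input = (K'⊕ipad) ∥ m = 6d 35 36 36 36 ∥ 62 36 33 76.
Inner hash: even-index sum = 389 mod 256 = 133; odd-index sum = 256 mod 256 = 0 → 85 00.
Outer input = (K'⊕opad) ∥ inner = 07 5f 5c 5c 5c ∥ 85 00.
Outer hash (tag): even-index sum = 191 mod 256 = 191; odd-index sum = 320 mod 256 = 64 → bf 40.

bf40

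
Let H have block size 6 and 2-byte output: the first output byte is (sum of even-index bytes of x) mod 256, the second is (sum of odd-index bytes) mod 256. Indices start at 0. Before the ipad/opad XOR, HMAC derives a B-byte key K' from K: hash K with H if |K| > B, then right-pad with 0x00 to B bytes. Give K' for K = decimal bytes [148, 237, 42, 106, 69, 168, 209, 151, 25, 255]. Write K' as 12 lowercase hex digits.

ed9500000000

|K| = 10 > B = 6, so first hash the key.
H(K): even-index sum = 493 mod 256 = 237; odd-index sum = 917 mod 256 = 149 → ed 95.
Zero-pad H(K) = ed 95 to 6 bytes: K' = ed 95 00 00 00 00.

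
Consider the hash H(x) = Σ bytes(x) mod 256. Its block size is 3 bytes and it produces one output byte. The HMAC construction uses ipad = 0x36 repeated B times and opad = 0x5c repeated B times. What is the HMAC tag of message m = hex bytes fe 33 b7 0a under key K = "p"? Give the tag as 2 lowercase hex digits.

88

Key "p" = 70 is 1 byte ≤ B = 3; zero-pad to 3 bytes: K' = 70 00 00.
K' ⊕ ipad = 46 36 36.  K' ⊕ opad = 2c 5c 5c.
Inner input = (K'⊕ipad) ∥ m = 46 36 36 ∥ fe 33 b7 0a.
Inner hash: sum = 70+54+54+254+51+183+10 = 676; mod 256 = 164 → a4.
Outer input = (K'⊕opad) ∥ inner = 2c 5c 5c ∥ a4.
Outer hash (tag): sum = 44+92+92+164 = 392; mod 256 = 136 → 88.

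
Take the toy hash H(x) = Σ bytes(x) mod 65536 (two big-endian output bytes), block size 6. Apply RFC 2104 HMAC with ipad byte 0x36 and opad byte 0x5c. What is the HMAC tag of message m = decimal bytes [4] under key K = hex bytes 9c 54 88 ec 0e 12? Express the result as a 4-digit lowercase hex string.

Key hex bytes 9c 54 88 ec 0e 12 is exactly B = 6 bytes: K' = 9c 54 88 ec 0e 12.
K' ⊕ ipad = aa 62 be da 38 24.  K' ⊕ opad = c0 08 d4 b0 52 4e.
Inner input = (K'⊕ipad) ∥ m = aa 62 be da 38 24 ∥ 04.
Inner hash: sum = 170+98+190+218+56+36+4 = 772 → 03 04.
Outer input = (K'⊕opad) ∥ inner = c0 08 d4 b0 52 4e ∥ 03 04.
Outer hash (tag): sum = 192+8+212+176+82+78+3+4 = 755 → 02 f3.

02f3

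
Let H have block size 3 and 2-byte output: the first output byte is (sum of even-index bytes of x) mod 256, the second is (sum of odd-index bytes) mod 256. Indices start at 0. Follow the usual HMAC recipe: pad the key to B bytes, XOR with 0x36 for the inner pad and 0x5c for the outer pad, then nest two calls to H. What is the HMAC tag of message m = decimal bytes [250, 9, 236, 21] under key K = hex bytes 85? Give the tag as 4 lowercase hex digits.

5163

Key hex bytes 85 is 1 byte ≤ B = 3; zero-pad to 3 bytes: K' = 85 00 00.
K' ⊕ ipad = b3 36 36.  K' ⊕ opad = d9 5c 5c.
Inner input = (K'⊕ipad) ∥ m = b3 36 36 ∥ fa 09 ec 15.
Inner hash: even-index sum = 263 mod 256 = 7; odd-index sum = 540 mod 256 = 28 → 07 1c.
Outer input = (K'⊕opad) ∥ inner = d9 5c 5c ∥ 07 1c.
Outer hash (tag): even-index sum = 337 mod 256 = 81; odd-index sum = 99 mod 256 = 99 → 51 63.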